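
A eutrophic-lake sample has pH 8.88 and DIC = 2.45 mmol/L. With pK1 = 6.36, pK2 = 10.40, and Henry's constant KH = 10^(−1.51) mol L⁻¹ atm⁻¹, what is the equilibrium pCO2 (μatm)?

pCO2 = 232 μatm

α₀ = 1 / (1 + K1/[H⁺] + K1K2/[H⁺]²) = 1 / (1 + 10^+2.52 + 10^+1.00)
   = 1 / (1 + 331.13 + 10.000) = 1/342.13 = 0.002923
[CO2*] = α₀ × DIC = 0.002923 × 2.45 = 0.007161 mmol/L = 7.161 μmol/L
pCO2 = [CO2*]/KH = 7.161×10^-6 / 3.090×10^-2 = 232 μatm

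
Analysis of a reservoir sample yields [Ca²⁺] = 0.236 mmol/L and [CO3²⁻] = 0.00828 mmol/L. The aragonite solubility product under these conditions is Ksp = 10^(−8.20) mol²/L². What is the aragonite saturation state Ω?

Ω = 0.310

Ksp = 10^(−8.20) = 6.310×10^-9
Ω = [Ca²⁺][CO3²⁻]/Ksp = (0.236×10^-3)(0.00828×10^-3) / 6.310×10^-9 = 0.310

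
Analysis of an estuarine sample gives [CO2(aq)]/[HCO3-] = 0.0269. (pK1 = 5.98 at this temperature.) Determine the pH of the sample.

pH = 7.55

From K1 = [H⁺][HCO3-]/[CO2(aq)]:  pH = pK1 − log₁₀([CO2(aq)]/[HCO3-])
log₁₀(0.0269) = -1.570
pH = 5.98 − (-1.570) = 7.55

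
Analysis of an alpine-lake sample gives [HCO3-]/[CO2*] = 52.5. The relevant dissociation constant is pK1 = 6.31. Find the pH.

From K1 = [H⁺][HCO3-]/[CO2*]:  pH = pK1 + log₁₀([HCO3-]/[CO2*])
log₁₀(52.5) = +1.720
pH = 6.31 + (+1.720) = 8.03

pH = 8.03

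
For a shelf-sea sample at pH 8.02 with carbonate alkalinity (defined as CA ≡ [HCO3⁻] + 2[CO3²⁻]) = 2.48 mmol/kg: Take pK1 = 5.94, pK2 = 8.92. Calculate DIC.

CA = [HCO3⁻] + 2[CO3²⁻] = (α₁ + 2α₂)·DIC
At pH 8.02: [H⁺]/K1 = 10^-2.08 = 0.0083176, K2/[H⁺] = 10^-0.90 = 0.12589
α₁ = 1/(1 + 0.0083176 + 0.12589) = 1/1.1342 = 0.8817; α₂ = α₁·K2/[H⁺] = 0.1110
α₁ + 2α₂ = 1.1037
DIC = CA / (α₁ + 2α₂) = 2.48 / 1.1037 = 2.25 mmol/kg

DIC = 2.25 mmol/kg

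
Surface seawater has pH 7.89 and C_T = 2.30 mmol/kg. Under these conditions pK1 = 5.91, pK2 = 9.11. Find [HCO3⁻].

α₁ = 1 / (1 + [H⁺]/K1 + K2/[H⁺]) = 1 / (1 + 10^-1.98 + 10^-1.22)
   = 1 / (1 + 0.010471 + 0.060256) = 1/1.0707 = 0.9339
[HCO3⁻] = α₁ × DIC = 0.9339 × 2.30 = 2.15 mmol/kg

[HCO3⁻] = 2.15 mmol/kg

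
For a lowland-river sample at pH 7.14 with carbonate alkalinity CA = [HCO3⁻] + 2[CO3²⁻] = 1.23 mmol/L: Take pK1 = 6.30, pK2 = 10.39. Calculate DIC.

DIC = 1.41 mmol/L

CA = [HCO3⁻] + 2[CO3²⁻] = (α₁ + 2α₂)·DIC
At pH 7.14: [H⁺]/K1 = 10^-0.84 = 0.14454, K2/[H⁺] = 10^-3.25 = 0.00056234
α₁ = 1/(1 + 0.14454 + 0.00056234) = 1/1.1451 = 0.8733; α₂ = α₁·K2/[H⁺] = 0.0004911
α₁ + 2α₂ = 0.8743
DIC = CA / (α₁ + 2α₂) = 1.23 / 0.8743 = 1.41 mmol/L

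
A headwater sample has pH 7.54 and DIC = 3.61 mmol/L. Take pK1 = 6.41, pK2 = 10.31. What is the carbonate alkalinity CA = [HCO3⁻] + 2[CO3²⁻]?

CA = [HCO3⁻] + 2[CO3²⁻] = (α₁ + 2α₂)·DIC
At pH 7.54: [H⁺]/K1 = 10^-1.13 = 0.074131, K2/[H⁺] = 10^-2.77 = 0.0016982
α₁ = 1/(1 + 0.074131 + 0.0016982) = 1/1.0758 = 0.9295; α₂ = α₁·K2/[H⁺] = 0.001579
α₁ + 2α₂ = 0.9327
CA = 0.9327 × 3.61 = 3.37 mmol/L

CA = 3.37 mmol/L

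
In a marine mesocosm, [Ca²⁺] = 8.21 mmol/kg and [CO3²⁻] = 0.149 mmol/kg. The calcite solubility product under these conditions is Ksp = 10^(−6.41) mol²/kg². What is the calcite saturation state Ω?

Ksp = 10^(−6.41) = 3.890×10^-7
Ω = [Ca²⁺][CO3²⁻]/Ksp = (8.21×10^-3)(0.149×10^-3) / 3.890×10^-7 = 3.14

Ω = 3.14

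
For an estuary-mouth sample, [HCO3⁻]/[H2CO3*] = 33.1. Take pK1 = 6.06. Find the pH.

From K1 = [H⁺][HCO3⁻]/[H2CO3*]:  pH = pK1 + log₁₀([HCO3⁻]/[H2CO3*])
log₁₀(33.1) = +1.520
pH = 6.06 + (+1.520) = 7.58

pH = 7.58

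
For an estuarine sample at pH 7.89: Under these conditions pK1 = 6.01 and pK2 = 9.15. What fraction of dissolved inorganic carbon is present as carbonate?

α₂ = 1 / (1 + [H⁺]/K2 + [H⁺]²/(K1K2)) = 1 / (1 + 10^+1.26 + 10^-0.62)
   = 1 / (1 + 18.197 + 0.23988) = 1/19.437 = 0.05145

α₂ = 0.0514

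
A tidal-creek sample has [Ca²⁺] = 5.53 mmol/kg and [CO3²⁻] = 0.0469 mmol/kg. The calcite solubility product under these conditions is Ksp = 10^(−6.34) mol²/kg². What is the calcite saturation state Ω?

Ksp = 10^(−6.34) = 4.571×10^-7
Ω = [Ca²⁺][CO3²⁻]/Ksp = (5.53×10^-3)(0.0469×10^-3) / 4.571×10^-7 = 0.567

Ω = 0.567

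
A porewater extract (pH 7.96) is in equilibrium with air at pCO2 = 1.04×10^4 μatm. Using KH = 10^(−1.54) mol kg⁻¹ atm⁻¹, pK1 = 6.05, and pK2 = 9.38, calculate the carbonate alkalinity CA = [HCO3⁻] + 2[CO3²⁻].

CA = 26.2 mmol/kg

[CO2*] = KH · pCO2 = 10^(−1.54) × 1.04×10^4×10^-6 = 2.999×10^-4 mol/kg
α₀ = 1/(1 + K1/[H⁺] + K1K2/[H⁺]²) = 1/(1 + 10^+1.91 + 10^+0.49) = 0.01171
DIC = [CO2*]/α₀ = 2.999×10^-4 / 0.01171 = 25.61 mmol/kg
CA = (α₁ + 2α₂)·DIC = (0.9521 + 2×0.03620) × 25.61 = 26.2 mmol/kg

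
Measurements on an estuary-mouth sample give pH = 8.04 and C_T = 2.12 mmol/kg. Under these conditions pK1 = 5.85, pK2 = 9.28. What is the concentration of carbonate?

[CO3²⁻] = 0.115 mmol/kg

α₂ = 1 / (1 + [H⁺]/K2 + [H⁺]²/(K1K2)) = 1 / (1 + 10^+1.24 + 10^-0.95)
   = 1 / (1 + 17.378 + 0.11220) = 1/18.490 = 0.05408
[CO3²⁻] = α₂ × DIC = 0.05408 × 2.12 = 0.115 mmol/kg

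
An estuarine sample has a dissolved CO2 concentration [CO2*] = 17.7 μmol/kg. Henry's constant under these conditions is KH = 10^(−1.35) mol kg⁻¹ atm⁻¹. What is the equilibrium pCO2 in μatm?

KH = 10^(−1.35) = 4.467×10^-2 mol kg⁻¹ atm⁻¹
pCO2 = [CO2*]/KH = 17.7×10^-6 / 4.467×10^-2 = 3.96×10^-4 atm = 396 μatm

pCO2 = 396 μatm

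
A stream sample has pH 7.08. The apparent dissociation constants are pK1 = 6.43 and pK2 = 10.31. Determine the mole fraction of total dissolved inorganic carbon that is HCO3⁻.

α₁ = 1 / (1 + [H⁺]/K1 + K2/[H⁺]) = 1 / (1 + 10^-0.65 + 10^-3.23)
   = 1 / (1 + 0.22387 + 0.00058884) = 1/1.2245 = 0.8167

α₁ = 0.817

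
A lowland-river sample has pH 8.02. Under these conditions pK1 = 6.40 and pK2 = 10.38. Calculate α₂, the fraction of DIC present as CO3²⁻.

α₂ = 0.00424

α₂ = 1 / (1 + [H⁺]/K2 + [H⁺]²/(K1K2)) = 1 / (1 + 10^+2.36 + 10^+0.74)
   = 1 / (1 + 229.09 + 5.4954) = 1/235.58 = 0.004245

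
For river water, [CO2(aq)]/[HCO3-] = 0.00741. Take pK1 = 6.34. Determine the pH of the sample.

pH = 8.47

From K1 = [H⁺][HCO3-]/[CO2(aq)]:  pH = pK1 − log₁₀([CO2(aq)]/[HCO3-])
log₁₀(0.00741) = -2.130
pH = 6.34 − (-2.130) = 8.47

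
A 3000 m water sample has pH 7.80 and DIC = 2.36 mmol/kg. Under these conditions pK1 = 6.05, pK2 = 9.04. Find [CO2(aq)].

[CO2*] = 0.0390 mmol/kg

α₀ = 1 / (1 + K1/[H⁺] + K1K2/[H⁺]²) = 1 / (1 + 10^+1.75 + 10^+0.51)
   = 1 / (1 + 56.234 + 3.2359) = 1/60.470 = 0.01654
[CO2*] = α₀ × DIC = 0.01654 × 2.36 = 0.0390 mmol/kg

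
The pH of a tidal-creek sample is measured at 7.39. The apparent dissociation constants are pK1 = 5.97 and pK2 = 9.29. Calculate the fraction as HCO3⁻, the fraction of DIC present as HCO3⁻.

α₁ = 0.952

α₁ = 1 / (1 + [H⁺]/K1 + K2/[H⁺]) = 1 / (1 + 10^-1.42 + 10^-1.90)
   = 1 / (1 + 0.038019 + 0.012589) = 1/1.0506 = 0.9518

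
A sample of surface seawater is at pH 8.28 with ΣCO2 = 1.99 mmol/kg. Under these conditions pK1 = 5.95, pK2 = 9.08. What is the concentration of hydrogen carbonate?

α₁ = 1 / (1 + [H⁺]/K1 + K2/[H⁺]) = 1 / (1 + 10^-2.33 + 10^-0.80)
   = 1 / (1 + 0.0046774 + 0.15849) = 1/1.1632 = 0.8597
[HCO3⁻] = α₁ × DIC = 0.8597 × 1.99 = 1.71 mmol/kg

[HCO3⁻] = 1.71 mmol/kg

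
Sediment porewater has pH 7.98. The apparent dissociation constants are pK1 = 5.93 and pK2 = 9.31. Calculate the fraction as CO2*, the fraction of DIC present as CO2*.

α₀ = 1 / (1 + K1/[H⁺] + K1K2/[H⁺]²) = 1 / (1 + 10^+2.05 + 10^+0.72)
   = 1 / (1 + 112.20 + 5.2481) = 1/118.45 = 0.008442

α₀ = 0.00844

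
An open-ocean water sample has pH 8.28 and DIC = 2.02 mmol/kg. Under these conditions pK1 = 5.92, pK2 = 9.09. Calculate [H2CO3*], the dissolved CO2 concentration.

α₀ = 1 / (1 + K1/[H⁺] + K1K2/[H⁺]²) = 1 / (1 + 10^+2.36 + 10^+1.55)
   = 1 / (1 + 229.09 + 35.481) = 1/265.57 = 0.003766
[CO2*] = α₀ × DIC = 0.003766 × 2.02 = 0.00761 mmol/kg = 7.61 μmol/kg

[CO2*] = 7.61 μmol/kg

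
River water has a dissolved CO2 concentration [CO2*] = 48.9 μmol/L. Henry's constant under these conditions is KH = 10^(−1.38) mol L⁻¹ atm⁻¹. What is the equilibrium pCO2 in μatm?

pCO2 = 1170 μatm

KH = 10^(−1.38) = 4.169×10^-2 mol L⁻¹ atm⁻¹
pCO2 = [CO2*]/KH = 48.9×10^-6 / 4.169×10^-2 = 1.17×10^-3 atm = 1170 μatm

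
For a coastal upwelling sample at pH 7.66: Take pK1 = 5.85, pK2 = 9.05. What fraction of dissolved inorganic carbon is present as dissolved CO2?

α₀ = 1 / (1 + K1/[H⁺] + K1K2/[H⁺]²) = 1 / (1 + 10^+1.81 + 10^+0.42)
   = 1 / (1 + 64.565 + 2.6303) = 1/68.196 = 0.01466

α₀ = 0.0147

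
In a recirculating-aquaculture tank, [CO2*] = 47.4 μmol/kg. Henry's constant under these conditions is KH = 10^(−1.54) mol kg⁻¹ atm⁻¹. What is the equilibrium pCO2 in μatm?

KH = 10^(−1.54) = 2.884×10^-2 mol kg⁻¹ atm⁻¹
pCO2 = [CO2*]/KH = 47.4×10^-6 / 2.884×10^-2 = 1.64×10^-3 atm = 1640 μatm

pCO2 = 1640 μatm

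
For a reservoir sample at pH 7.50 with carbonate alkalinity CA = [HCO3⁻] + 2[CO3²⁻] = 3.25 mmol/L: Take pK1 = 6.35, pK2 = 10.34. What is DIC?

CA = [HCO3⁻] + 2[CO3²⁻] = (α₁ + 2α₂)·DIC
At pH 7.50: [H⁺]/K1 = 10^-1.15 = 0.070795, K2/[H⁺] = 10^-2.84 = 0.0014454
α₁ = 1/(1 + 0.070795 + 0.0014454) = 1/1.0722 = 0.9326; α₂ = α₁·K2/[H⁺] = 0.001348
α₁ + 2α₂ = 0.9353
DIC = CA / (α₁ + 2α₂) = 3.25 / 0.9353 = 3.47 mmol/L

DIC = 3.47 mmol/L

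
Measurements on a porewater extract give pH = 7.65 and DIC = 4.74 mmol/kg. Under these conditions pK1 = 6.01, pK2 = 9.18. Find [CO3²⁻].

α₂ = 1 / (1 + [H⁺]/K2 + [H⁺]²/(K1K2)) = 1 / (1 + 10^+1.53 + 10^-0.11)
   = 1 / (1 + 33.884 + 0.77625) = 1/35.661 = 0.02804
[CO3²⁻] = α₂ × DIC = 0.02804 × 4.74 = 0.133 mmol/kg

[CO3²⁻] = 0.133 mmol/kg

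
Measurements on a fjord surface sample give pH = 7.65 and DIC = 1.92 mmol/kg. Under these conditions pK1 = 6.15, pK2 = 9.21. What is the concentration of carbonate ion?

[CO3²⁻] = 0.0499 mmol/kg

α₂ = 1 / (1 + [H⁺]/K2 + [H⁺]²/(K1K2)) = 1 / (1 + 10^+1.56 + 10^+0.06)
   = 1 / (1 + 36.308 + 1.1482) = 1/38.456 = 0.02600
[CO3²⁻] = α₂ × DIC = 0.02600 × 1.92 = 0.0499 mmol/kg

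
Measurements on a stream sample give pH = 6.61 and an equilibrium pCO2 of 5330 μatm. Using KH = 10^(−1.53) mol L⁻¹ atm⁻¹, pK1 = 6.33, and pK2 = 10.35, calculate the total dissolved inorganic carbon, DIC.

DIC = 0.457 mmol/L

[CO2*] = KH · pCO2 = 10^(−1.53) × 5330×10^-6 = 1.573×10^-4 mol/L
α₀ = 1/(1 + K1/[H⁺] + K1K2/[H⁺]²) = 1/(1 + 10^+0.28 + 10^-3.46) = 0.3441
DIC = [CO2*]/α₀ = 1.573×10^-4 / 0.3441 = 0.457 mmol/L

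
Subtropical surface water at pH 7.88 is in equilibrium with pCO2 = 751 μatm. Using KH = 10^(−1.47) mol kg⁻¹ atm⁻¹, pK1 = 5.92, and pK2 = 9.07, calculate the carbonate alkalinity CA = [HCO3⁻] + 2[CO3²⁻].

[CO2*] = KH · pCO2 = 10^(−1.47) × 751×10^-6 = 2.545×10^-5 mol/kg
α₀ = 1/(1 + K1/[H⁺] + K1K2/[H⁺]²) = 1/(1 + 10^+1.96 + 10^+0.77) = 0.01019
DIC = [CO2*]/α₀ = 2.545×10^-5 / 0.01019 = 2.496 mmol/kg
CA = (α₁ + 2α₂)·DIC = (0.9298 + 2×0.06003) × 2.496 = 2.62 mmol/kg

CA = 2.62 mmol/kg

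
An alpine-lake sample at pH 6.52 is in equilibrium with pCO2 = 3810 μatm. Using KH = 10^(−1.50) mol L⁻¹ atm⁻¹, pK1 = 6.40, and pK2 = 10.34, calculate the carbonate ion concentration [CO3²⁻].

[CO3²⁻] = 0.0240 μmol/L

[CO2*] = KH · pCO2 = 10^(−1.50) × 3810×10^-6 = 1.205×10^-4 mol/L
α₀ = 1/(1 + K1/[H⁺] + K1K2/[H⁺]²) = 1/(1 + 10^+0.12 + 10^-3.70) = 0.4313
DIC = [CO2*]/α₀ = 1.205×10^-4 / 0.4313 = 0.2793 mmol/L
[CO3²⁻] = α₂·DIC; α₂ = 8.606×10^-5, so [CO3²⁻] = 8.606×10^-5 × 0.2793 = 2.40×10^-5 mmol/L = 0.0240 μmol/L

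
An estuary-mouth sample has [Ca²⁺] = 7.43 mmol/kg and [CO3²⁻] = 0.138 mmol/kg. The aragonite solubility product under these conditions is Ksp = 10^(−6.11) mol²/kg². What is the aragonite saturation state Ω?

Ksp = 10^(−6.11) = 7.762×10^-7
Ω = [Ca²⁺][CO3²⁻]/Ksp = (7.43×10^-3)(0.138×10^-3) / 7.762×10^-7 = 1.32

Ω = 1.32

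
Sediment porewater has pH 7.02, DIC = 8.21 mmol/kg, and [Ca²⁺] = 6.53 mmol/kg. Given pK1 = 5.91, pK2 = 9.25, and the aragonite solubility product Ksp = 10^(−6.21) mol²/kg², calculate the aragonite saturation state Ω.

α₂ = 1 / (1 + [H⁺]/K2 + [H⁺]²/(K1K2)) = 1 / (1 + 10^+2.23 + 10^+1.12)
   = 1 / (1 + 169.82 + 13.183) = 1/184.01 = 0.005435
[CO3²⁻] = α₂ × DIC = 0.005435 × 8.21 = 0.04462 mmol/kg
Ksp = 10^(−6.21) = 6.166×10^-7
Ω = [Ca²⁺][CO3²⁻]/Ksp = (6.53×10^-3)(4.462×10^-5) / 6.166×10^-7 = 0.473

Ω = 0.473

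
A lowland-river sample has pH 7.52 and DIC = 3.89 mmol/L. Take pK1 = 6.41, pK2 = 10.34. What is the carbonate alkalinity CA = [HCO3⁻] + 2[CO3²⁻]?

CA = 3.62 mmol/L

CA = [HCO3⁻] + 2[CO3²⁻] = (α₁ + 2α₂)·DIC
At pH 7.52: [H⁺]/K1 = 10^-1.11 = 0.077625, K2/[H⁺] = 10^-2.82 = 0.0015136
α₁ = 1/(1 + 0.077625 + 0.0015136) = 1/1.0791 = 0.9267; α₂ = α₁·K2/[H⁺] = 0.001403
α₁ + 2α₂ = 0.9295
CA = 0.9295 × 3.89 = 3.62 mmol/L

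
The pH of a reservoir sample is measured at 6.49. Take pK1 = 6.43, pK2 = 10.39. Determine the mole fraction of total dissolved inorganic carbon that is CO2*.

α₀ = 1 / (1 + K1/[H⁺] + K1K2/[H⁺]²) = 1 / (1 + 10^+0.06 + 10^-3.84)
   = 1 / (1 + 1.1482 + 0.00014454) = 1/2.1483 = 0.4655

α₀ = 0.465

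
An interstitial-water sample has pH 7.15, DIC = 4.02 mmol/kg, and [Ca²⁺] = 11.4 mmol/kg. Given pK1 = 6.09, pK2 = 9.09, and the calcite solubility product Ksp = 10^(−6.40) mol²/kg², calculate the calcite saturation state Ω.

Ω = 1.20

α₂ = 1 / (1 + [H⁺]/K2 + [H⁺]²/(K1K2)) = 1 / (1 + 10^+1.94 + 10^+0.88)
   = 1 / (1 + 87.096 + 7.5858) = 1/95.682 = 0.01045
[CO3²⁻] = α₂ × DIC = 0.01045 × 4.02 = 0.04201 mmol/kg
Ksp = 10^(−6.40) = 3.981×10^-7
Ω = [Ca²⁺][CO3²⁻]/Ksp = (11.4×10^-3)(4.201×10^-5) / 3.981×10^-7 = 1.20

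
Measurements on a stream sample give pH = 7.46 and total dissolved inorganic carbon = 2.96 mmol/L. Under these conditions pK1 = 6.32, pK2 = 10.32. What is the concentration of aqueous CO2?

α₀ = 1 / (1 + K1/[H⁺] + K1K2/[H⁺]²) = 1 / (1 + 10^+1.14 + 10^-1.72)
   = 1 / (1 + 13.804 + 0.019055) = 1/14.823 = 0.06746
[CO2*] = α₀ × DIC = 0.06746 × 2.96 = 0.200 mmol/L

[CO2*] = 0.200 mmol/L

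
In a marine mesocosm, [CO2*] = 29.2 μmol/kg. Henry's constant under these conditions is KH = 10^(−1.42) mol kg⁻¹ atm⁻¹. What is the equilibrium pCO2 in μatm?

pCO2 = 768 μatm

KH = 10^(−1.42) = 3.802×10^-2 mol kg⁻¹ atm⁻¹
pCO2 = [CO2*]/KH = 29.2×10^-6 / 3.802×10^-2 = 7.68×10^-4 atm = 768 μatm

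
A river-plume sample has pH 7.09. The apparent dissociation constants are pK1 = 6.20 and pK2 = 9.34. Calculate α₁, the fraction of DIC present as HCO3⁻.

α₁ = 0.881

α₁ = 1 / (1 + [H⁺]/K1 + K2/[H⁺]) = 1 / (1 + 10^-0.89 + 10^-2.25)
   = 1 / (1 + 0.12882 + 0.0056234) = 1/1.1344 = 0.8815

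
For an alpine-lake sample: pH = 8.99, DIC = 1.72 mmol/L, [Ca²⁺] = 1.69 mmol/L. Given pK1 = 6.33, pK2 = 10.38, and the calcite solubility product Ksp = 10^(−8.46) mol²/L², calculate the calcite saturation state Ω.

α₂ = 1 / (1 + [H⁺]/K2 + [H⁺]²/(K1K2)) = 1 / (1 + 10^+1.39 + 10^-1.27)
   = 1 / (1 + 24.547 + 0.053703) = 1/25.601 = 0.03906
[CO3²⁻] = α₂ × DIC = 0.03906 × 1.72 = 0.06719 mmol/L
Ksp = 10^(−8.46) = 3.467×10^-9
Ω = [Ca²⁺][CO3²⁻]/Ksp = (1.69×10^-3)(6.719×10^-5) / 3.467×10^-9 = 32.7

Ω = 32.7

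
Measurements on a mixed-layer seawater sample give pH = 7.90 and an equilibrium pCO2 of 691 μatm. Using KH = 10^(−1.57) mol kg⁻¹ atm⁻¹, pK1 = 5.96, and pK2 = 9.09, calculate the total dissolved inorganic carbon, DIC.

DIC = 1.74 mmol/kg

[CO2*] = KH · pCO2 = 10^(−1.57) × 691×10^-6 = 1.860×10^-5 mol/kg
α₀ = 1/(1 + K1/[H⁺] + K1K2/[H⁺]²) = 1/(1 + 10^+1.94 + 10^+0.75) = 0.01067
DIC = [CO2*]/α₀ = 1.860×10^-5 / 0.01067 = 1.74 mmol/kg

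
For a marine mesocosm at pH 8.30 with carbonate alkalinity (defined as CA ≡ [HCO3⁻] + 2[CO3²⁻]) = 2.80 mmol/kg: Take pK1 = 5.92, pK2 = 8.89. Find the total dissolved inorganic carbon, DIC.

CA = [HCO3⁻] + 2[CO3²⁻] = (α₁ + 2α₂)·DIC
At pH 8.30: [H⁺]/K1 = 10^-2.38 = 0.0041687, K2/[H⁺] = 10^-0.59 = 0.25704
α₁ = 1/(1 + 0.0041687 + 0.25704) = 1/1.2612 = 0.7929; α₂ = α₁·K2/[H⁺] = 0.2038
α₁ + 2α₂ = 1.2005
DIC = CA / (α₁ + 2α₂) = 2.80 / 1.2005 = 2.33 mmol/kg

DIC = 2.33 mmol/kg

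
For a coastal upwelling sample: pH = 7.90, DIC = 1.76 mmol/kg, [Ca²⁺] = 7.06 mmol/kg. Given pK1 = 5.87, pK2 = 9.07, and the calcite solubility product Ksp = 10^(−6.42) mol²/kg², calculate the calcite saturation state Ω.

α₂ = 1 / (1 + [H⁺]/K2 + [H⁺]²/(K1K2)) = 1 / (1 + 10^+1.17 + 10^-0.86)
   = 1 / (1 + 14.791 + 0.13804) = 1/15.929 = 0.06278
[CO3²⁻] = α₂ × DIC = 0.06278 × 1.76 = 0.1105 mmol/kg
Ksp = 10^(−6.42) = 3.802×10^-7
Ω = [Ca²⁺][CO3²⁻]/Ksp = (7.06×10^-3)(1.105×10^-4) / 3.802×10^-7 = 2.05

Ω = 2.05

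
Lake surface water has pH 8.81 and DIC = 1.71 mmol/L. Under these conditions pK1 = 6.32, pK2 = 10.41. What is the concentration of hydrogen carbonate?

[HCO3⁻] = 1.66 mmol/L

α₁ = 1 / (1 + [H⁺]/K1 + K2/[H⁺]) = 1 / (1 + 10^-2.49 + 10^-1.60)
   = 1 / (1 + 0.0032359 + 0.025119) = 1/1.0284 = 0.9724
[HCO3⁻] = α₁ × DIC = 0.9724 × 1.71 = 1.66 mmol/L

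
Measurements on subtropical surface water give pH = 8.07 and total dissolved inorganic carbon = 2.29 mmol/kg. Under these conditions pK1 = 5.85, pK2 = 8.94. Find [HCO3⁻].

α₁ = 1 / (1 + [H⁺]/K1 + K2/[H⁺]) = 1 / (1 + 10^-2.22 + 10^-0.87)
   = 1 / (1 + 0.0060256 + 0.13490) = 1/1.1409 = 0.8765
[HCO3⁻] = α₁ × DIC = 0.8765 × 2.29 = 2.01 mmol/kg

[HCO3⁻] = 2.01 mmol/kg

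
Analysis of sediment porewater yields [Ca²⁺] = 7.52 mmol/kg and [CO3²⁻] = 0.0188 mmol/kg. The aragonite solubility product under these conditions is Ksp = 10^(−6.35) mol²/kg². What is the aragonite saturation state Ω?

Ω = 0.317

Ksp = 10^(−6.35) = 4.467×10^-7
Ω = [Ca²⁺][CO3²⁻]/Ksp = (7.52×10^-3)(0.0188×10^-3) / 4.467×10^-7 = 0.317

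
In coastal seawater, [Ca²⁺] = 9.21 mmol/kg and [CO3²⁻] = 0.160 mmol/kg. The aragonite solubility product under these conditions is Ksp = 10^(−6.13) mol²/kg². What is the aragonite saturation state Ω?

Ksp = 10^(−6.13) = 7.413×10^-7
Ω = [Ca²⁺][CO3²⁻]/Ksp = (9.21×10^-3)(0.160×10^-3) / 7.413×10^-7 = 1.99

Ω = 1.99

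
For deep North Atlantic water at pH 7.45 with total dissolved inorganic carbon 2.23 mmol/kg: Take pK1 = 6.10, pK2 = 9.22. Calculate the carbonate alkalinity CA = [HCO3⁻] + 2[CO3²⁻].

CA = [HCO3⁻] + 2[CO3²⁻] = (α₁ + 2α₂)·DIC
At pH 7.45: [H⁺]/K1 = 10^-1.35 = 0.044668, K2/[H⁺] = 10^-1.77 = 0.016982
α₁ = 1/(1 + 0.044668 + 0.016982) = 1/1.0617 = 0.9419; α₂ = α₁·K2/[H⁺] = 0.01600
α₁ + 2α₂ = 0.9739
CA = 0.9739 × 2.23 = 2.17 mmol/kg

CA = 2.17 mmol/kg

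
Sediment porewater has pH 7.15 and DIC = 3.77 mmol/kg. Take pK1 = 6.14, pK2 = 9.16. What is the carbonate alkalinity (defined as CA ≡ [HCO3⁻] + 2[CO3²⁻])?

CA = 3.47 mmol/kg

CA = [HCO3⁻] + 2[CO3²⁻] = (α₁ + 2α₂)·DIC
At pH 7.15: [H⁺]/K1 = 10^-1.01 = 0.097724, K2/[H⁺] = 10^-2.01 = 0.0097724
α₁ = 1/(1 + 0.097724 + 0.0097724) = 1/1.1075 = 0.9029; α₂ = α₁·K2/[H⁺] = 0.008824
α₁ + 2α₂ = 0.9206
CA = 0.9206 × 3.77 = 3.47 mmol/kg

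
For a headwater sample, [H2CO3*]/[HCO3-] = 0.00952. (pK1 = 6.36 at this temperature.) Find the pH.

From K1 = [H⁺][HCO3-]/[H2CO3*]:  pH = pK1 − log₁₀([H2CO3*]/[HCO3-])
log₁₀(0.00952) = -2.021
pH = 6.36 − (-2.021) = 8.38

pH = 8.38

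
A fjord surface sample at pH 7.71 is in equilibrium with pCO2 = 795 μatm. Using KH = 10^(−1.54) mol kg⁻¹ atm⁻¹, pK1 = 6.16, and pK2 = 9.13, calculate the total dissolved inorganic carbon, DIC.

DIC = 0.867 mmol/kg

[CO2*] = KH · pCO2 = 10^(−1.54) × 795×10^-6 = 2.293×10^-5 mol/kg
α₀ = 1/(1 + K1/[H⁺] + K1K2/[H⁺]²) = 1/(1 + 10^+1.55 + 10^+0.13) = 0.02643
DIC = [CO2*]/α₀ = 2.293×10^-5 / 0.02643 = 0.867 mmol/kg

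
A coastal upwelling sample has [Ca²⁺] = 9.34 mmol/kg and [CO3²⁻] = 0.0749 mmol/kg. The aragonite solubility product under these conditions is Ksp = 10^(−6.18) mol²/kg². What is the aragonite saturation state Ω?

Ksp = 10^(−6.18) = 6.607×10^-7
Ω = [Ca²⁺][CO3²⁻]/Ksp = (9.34×10^-3)(0.0749×10^-3) / 6.607×10^-7 = 1.06

Ω = 1.06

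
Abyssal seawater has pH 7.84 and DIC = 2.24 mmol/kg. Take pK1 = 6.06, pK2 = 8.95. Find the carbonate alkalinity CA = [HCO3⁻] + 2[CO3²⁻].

CA = 2.36 mmol/kg

CA = [HCO3⁻] + 2[CO3²⁻] = (α₁ + 2α₂)·DIC
At pH 7.84: [H⁺]/K1 = 10^-1.78 = 0.016596, K2/[H⁺] = 10^-1.11 = 0.077625
α₁ = 1/(1 + 0.016596 + 0.077625) = 1/1.0942 = 0.9139; α₂ = α₁·K2/[H⁺] = 0.07094
α₁ + 2α₂ = 1.0558
CA = 1.0558 × 2.24 = 2.36 mmol/kg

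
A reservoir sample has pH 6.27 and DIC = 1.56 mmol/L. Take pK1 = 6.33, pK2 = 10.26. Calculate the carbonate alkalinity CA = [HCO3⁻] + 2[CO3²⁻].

CA = [HCO3⁻] + 2[CO3²⁻] = (α₁ + 2α₂)·DIC
At pH 6.27: [H⁺]/K1 = 10^0.06 = 1.1482, K2/[H⁺] = 10^-3.99 = 0.00010233
α₁ = 1/(1 + 1.1482 + 0.00010233) = 1/2.1483 = 0.4655; α₂ = α₁·K2/[H⁺] = 4.763×10^-5
α₁ + 2α₂ = 0.4656
CA = 0.4656 × 1.56 = 0.726 mmol/L

CA = 0.726 mmol/L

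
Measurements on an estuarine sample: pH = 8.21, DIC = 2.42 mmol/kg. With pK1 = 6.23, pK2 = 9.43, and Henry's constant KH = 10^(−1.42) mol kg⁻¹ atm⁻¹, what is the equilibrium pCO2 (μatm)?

pCO2 = 622 μatm

α₀ = 1 / (1 + K1/[H⁺] + K1K2/[H⁺]²) = 1 / (1 + 10^+1.98 + 10^+0.76)
   = 1 / (1 + 95.499 + 5.7544) = 1/102.25 = 0.009780
[CO2*] = α₀ × DIC = 0.009780 × 2.42 = 0.02367 mmol/kg
pCO2 = [CO2*]/KH = 2.367×10^-5 / 3.802×10^-2 = 622 μatm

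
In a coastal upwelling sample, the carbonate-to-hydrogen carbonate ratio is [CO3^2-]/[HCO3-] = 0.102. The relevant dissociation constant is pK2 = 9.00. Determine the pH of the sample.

From K2 = [H⁺][CO3^2-]/[HCO3-]:  pH = pK2 + log₁₀([CO3^2-]/[HCO3-])
log₁₀(0.102) = -0.991
pH = 9.00 + (-0.991) = 8.01

pH = 8.01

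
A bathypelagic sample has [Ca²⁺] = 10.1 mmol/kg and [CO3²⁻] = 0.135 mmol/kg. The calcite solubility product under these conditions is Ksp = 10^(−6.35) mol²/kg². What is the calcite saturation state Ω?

Ksp = 10^(−6.35) = 4.467×10^-7
Ω = [Ca²⁺][CO3²⁻]/Ksp = (10.1×10^-3)(0.135×10^-3) / 4.467×10^-7 = 3.05

Ω = 3.05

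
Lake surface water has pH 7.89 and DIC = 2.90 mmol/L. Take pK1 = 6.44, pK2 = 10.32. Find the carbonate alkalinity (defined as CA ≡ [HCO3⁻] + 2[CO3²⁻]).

CA = 2.81 mmol/L

CA = [HCO3⁻] + 2[CO3²⁻] = (α₁ + 2α₂)·DIC
At pH 7.89: [H⁺]/K1 = 10^-1.45 = 0.035481, K2/[H⁺] = 10^-2.43 = 0.0037154
α₁ = 1/(1 + 0.035481 + 0.0037154) = 1/1.0392 = 0.9623; α₂ = α₁·K2/[H⁺] = 0.003575
α₁ + 2α₂ = 0.9694
CA = 0.9694 × 2.90 = 2.81 mmol/L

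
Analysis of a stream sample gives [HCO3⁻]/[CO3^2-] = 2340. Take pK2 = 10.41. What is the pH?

pH = 7.04

From K2 = [H⁺][CO3^2-]/[HCO3⁻]:  pH = pK2 − log₁₀([HCO3⁻]/[CO3^2-])
log₁₀(2340) = +3.369
pH = 10.41 − (+3.369) = 7.04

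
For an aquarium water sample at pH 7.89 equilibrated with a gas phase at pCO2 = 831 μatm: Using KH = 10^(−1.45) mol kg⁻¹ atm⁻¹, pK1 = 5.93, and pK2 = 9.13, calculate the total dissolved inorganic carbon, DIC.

DIC = 2.87 mmol/kg

[CO2*] = KH · pCO2 = 10^(−1.45) × 831×10^-6 = 2.948×10^-5 mol/kg
α₀ = 1/(1 + K1/[H⁺] + K1K2/[H⁺]²) = 1/(1 + 10^+1.96 + 10^+0.72) = 0.01026
DIC = [CO2*]/α₀ = 2.948×10^-5 / 0.01026 = 2.87 mmol/kg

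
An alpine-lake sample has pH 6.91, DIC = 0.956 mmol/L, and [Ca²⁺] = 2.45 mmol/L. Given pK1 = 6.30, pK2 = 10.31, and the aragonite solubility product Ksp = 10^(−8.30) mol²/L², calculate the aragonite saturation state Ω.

Ω = 0.149

α₂ = 1 / (1 + [H⁺]/K2 + [H⁺]²/(K1K2)) = 1 / (1 + 10^+3.40 + 10^+2.79)
   = 1 / (1 + 2511.9 + 616.60) = 1/3129.5 = 0.0003195
[CO3²⁻] = α₂ × DIC = 0.0003195 × 0.956 = 0.0003055 mmol/L = 0.3055 μmol/L
Ksp = 10^(−8.30) = 5.012×10^-9
Ω = [Ca²⁺][CO3²⁻]/Ksp = (2.45×10^-3)(3.055×10^-7) / 5.012×10^-9 = 0.149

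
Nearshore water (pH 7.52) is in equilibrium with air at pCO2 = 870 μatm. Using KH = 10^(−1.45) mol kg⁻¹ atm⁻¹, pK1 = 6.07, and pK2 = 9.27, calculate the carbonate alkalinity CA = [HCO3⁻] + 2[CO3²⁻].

CA = 0.901 mmol/kg

[CO2*] = KH · pCO2 = 10^(−1.45) × 870×10^-6 = 3.087×10^-5 mol/kg
α₀ = 1/(1 + K1/[H⁺] + K1K2/[H⁺]²) = 1/(1 + 10^+1.45 + 10^-0.30) = 0.03369
DIC = [CO2*]/α₀ = 3.087×10^-5 / 0.03369 = 0.9163 mmol/kg
CA = (α₁ + 2α₂)·DIC = (0.9494 + 2×0.01688) × 0.9163 = 0.901 mmol/kg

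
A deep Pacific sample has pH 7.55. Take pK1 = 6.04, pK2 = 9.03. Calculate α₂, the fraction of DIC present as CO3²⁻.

α₂ = 1 / (1 + [H⁺]/K2 + [H⁺]²/(K1K2)) = 1 / (1 + 10^+1.48 + 10^-0.03)
   = 1 / (1 + 30.200 + 0.93325) = 1/32.133 = 0.03112

α₂ = 0.0311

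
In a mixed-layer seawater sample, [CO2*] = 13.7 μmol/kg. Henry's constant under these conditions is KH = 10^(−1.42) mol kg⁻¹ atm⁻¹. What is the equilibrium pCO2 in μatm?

KH = 10^(−1.42) = 3.802×10^-2 mol kg⁻¹ atm⁻¹
pCO2 = [CO2*]/KH = 13.7×10^-6 / 3.802×10^-2 = 3.60×10^-4 atm = 360 μatm

pCO2 = 360 μatm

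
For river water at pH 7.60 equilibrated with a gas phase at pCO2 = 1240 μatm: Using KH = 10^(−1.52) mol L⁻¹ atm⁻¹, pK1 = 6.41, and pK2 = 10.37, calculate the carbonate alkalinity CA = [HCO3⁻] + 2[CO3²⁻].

CA = 0.582 mmol/L

[CO2*] = KH · pCO2 = 10^(−1.52) × 1240×10^-6 = 3.745×10^-5 mol/L
α₀ = 1/(1 + K1/[H⁺] + K1K2/[H⁺]²) = 1/(1 + 10^+1.19 + 10^-1.58) = 0.06055
DIC = [CO2*]/α₀ = 3.745×10^-5 / 0.06055 = 0.6184 mmol/L
CA = (α₁ + 2α₂)·DIC = (0.9379 + 2×0.001593) × 0.6184 = 0.582 mmol/L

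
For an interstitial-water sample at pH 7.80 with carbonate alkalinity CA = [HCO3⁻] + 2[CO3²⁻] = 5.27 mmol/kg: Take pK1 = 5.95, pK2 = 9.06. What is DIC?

DIC = 5.08 mmol/kg

CA = [HCO3⁻] + 2[CO3²⁻] = (α₁ + 2α₂)·DIC
At pH 7.80: [H⁺]/K1 = 10^-1.85 = 0.014125, K2/[H⁺] = 10^-1.26 = 0.054954
α₁ = 1/(1 + 0.014125 + 0.054954) = 1/1.0691 = 0.9354; α₂ = α₁·K2/[H⁺] = 0.05140
α₁ + 2α₂ = 1.0382
DIC = CA / (α₁ + 2α₂) = 5.27 / 1.0382 = 5.08 mmol/kg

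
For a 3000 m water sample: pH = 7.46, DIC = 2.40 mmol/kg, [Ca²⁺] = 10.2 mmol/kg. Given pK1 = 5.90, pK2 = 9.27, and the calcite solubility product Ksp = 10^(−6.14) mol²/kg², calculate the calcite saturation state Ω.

α₂ = 1 / (1 + [H⁺]/K2 + [H⁺]²/(K1K2)) = 1 / (1 + 10^+1.81 + 10^+0.25)
   = 1 / (1 + 64.565 + 1.7783) = 1/67.344 = 0.01485
[CO3²⁻] = α₂ × DIC = 0.01485 × 2.40 = 0.03564 mmol/kg
Ksp = 10^(−6.14) = 7.244×10^-7
Ω = [Ca²⁺][CO3²⁻]/Ksp = (10.2×10^-3)(3.564×10^-5) / 7.244×10^-7 = 0.502

Ω = 0.502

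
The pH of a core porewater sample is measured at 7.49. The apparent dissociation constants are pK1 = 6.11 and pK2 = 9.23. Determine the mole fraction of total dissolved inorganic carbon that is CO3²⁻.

α₂ = 1 / (1 + [H⁺]/K2 + [H⁺]²/(K1K2)) = 1 / (1 + 10^+1.74 + 10^+0.36)
   = 1 / (1 + 54.954 + 2.2909) = 1/58.245 = 0.01717

α₂ = 0.0172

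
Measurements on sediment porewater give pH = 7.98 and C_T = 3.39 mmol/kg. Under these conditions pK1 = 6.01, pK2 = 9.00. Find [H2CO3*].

α₀ = 1 / (1 + K1/[H⁺] + K1K2/[H⁺]²) = 1 / (1 + 10^+1.97 + 10^+0.95)
   = 1 / (1 + 93.325 + 8.9125) = 1/103.24 = 0.009686
[CO2*] = α₀ × DIC = 0.009686 × 3.39 = 0.0328 mmol/kg

[CO2*] = 0.0328 mmol/kg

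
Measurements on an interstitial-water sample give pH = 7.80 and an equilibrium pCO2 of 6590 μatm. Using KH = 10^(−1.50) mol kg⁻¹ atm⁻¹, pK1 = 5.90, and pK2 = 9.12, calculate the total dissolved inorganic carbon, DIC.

[CO2*] = KH · pCO2 = 10^(−1.50) × 6590×10^-6 = 2.084×10^-4 mol/kg
α₀ = 1/(1 + K1/[H⁺] + K1K2/[H⁺]²) = 1/(1 + 10^+1.90 + 10^+0.58) = 0.01187
DIC = [CO2*]/α₀ = 2.084×10^-4 / 0.01187 = 17.6 mmol/kg

DIC = 17.6 mmol/kg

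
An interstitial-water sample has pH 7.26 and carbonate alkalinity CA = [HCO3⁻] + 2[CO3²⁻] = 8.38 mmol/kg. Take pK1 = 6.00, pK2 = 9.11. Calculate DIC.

CA = [HCO3⁻] + 2[CO3²⁻] = (α₁ + 2α₂)·DIC
At pH 7.26: [H⁺]/K1 = 10^-1.26 = 0.054954, K2/[H⁺] = 10^-1.85 = 0.014125
α₁ = 1/(1 + 0.054954 + 0.014125) = 1/1.0691 = 0.9354; α₂ = α₁·K2/[H⁺] = 0.01321
α₁ + 2α₂ = 0.9618
DIC = CA / (α₁ + 2α₂) = 8.38 / 0.9618 = 8.71 mmol/kg

DIC = 8.71 mmol/kg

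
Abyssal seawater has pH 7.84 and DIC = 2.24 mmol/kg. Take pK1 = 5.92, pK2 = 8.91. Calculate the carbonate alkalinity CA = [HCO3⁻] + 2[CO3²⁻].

CA = [HCO3⁻] + 2[CO3²⁻] = (α₁ + 2α₂)·DIC
At pH 7.84: [H⁺]/K1 = 10^-1.92 = 0.012023, K2/[H⁺] = 10^-1.07 = 0.085114
α₁ = 1/(1 + 0.012023 + 0.085114) = 1/1.0971 = 0.9115; α₂ = α₁·K2/[H⁺] = 0.07758
α₁ + 2α₂ = 1.0666
CA = 1.0666 × 2.24 = 2.39 mmol/kg

CA = 2.39 mmol/kg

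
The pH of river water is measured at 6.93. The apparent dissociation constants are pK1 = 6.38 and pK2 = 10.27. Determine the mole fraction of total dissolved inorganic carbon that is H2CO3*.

α₀ = 0.220

α₀ = 1 / (1 + K1/[H⁺] + K1K2/[H⁺]²) = 1 / (1 + 10^+0.55 + 10^-2.79)
   = 1 / (1 + 3.5481 + 0.0016218) = 1/4.5498 = 0.2198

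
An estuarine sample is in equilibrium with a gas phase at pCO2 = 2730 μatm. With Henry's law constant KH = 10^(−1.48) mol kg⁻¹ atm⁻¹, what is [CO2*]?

KH = 10^(−1.48) = 3.311×10^-2 mol kg⁻¹ atm⁻¹
[CO2*] = KH · pCO2 = 3.311×10^-2 × 2730×10^-6 atm = 9.04×10^-5 mol/kg

[CO2*] = 90.4 μmol/kg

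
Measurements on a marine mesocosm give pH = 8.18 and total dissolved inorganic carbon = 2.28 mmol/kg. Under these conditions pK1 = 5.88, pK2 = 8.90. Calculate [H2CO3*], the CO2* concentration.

[CO2*] = 9.56 μmol/kg

α₀ = 1 / (1 + K1/[H⁺] + K1K2/[H⁺]²) = 1 / (1 + 10^+2.30 + 10^+1.58)
   = 1 / (1 + 199.53 + 38.019) = 1/238.55 = 0.004192
[CO2*] = α₀ × DIC = 0.004192 × 2.28 = 0.00956 mmol/kg = 9.56 μmol/kg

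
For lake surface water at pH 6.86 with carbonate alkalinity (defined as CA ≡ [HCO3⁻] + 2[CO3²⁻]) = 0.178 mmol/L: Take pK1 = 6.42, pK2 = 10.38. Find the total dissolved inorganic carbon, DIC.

CA = [HCO3⁻] + 2[CO3²⁻] = (α₁ + 2α₂)·DIC
At pH 6.86: [H⁺]/K1 = 10^-0.44 = 0.36308, K2/[H⁺] = 10^-3.52 = 0.00030200
α₁ = 1/(1 + 0.36308 + 0.00030200) = 1/1.3634 = 0.7335; α₂ = α₁·K2/[H⁺] = 0.0002215
α₁ + 2α₂ = 0.7339
DIC = CA / (α₁ + 2α₂) = 0.178 / 0.7339 = 0.243 mmol/L

DIC = 0.243 mmol/L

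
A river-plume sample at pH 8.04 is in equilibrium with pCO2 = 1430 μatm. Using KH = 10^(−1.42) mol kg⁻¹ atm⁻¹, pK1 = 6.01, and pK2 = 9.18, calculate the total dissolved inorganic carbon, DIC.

DIC = 6.30 mmol/kg

[CO2*] = KH · pCO2 = 10^(−1.42) × 1430×10^-6 = 5.437×10^-5 mol/kg
α₀ = 1/(1 + K1/[H⁺] + K1K2/[H⁺]²) = 1/(1 + 10^+2.03 + 10^+0.89) = 0.008627
DIC = [CO2*]/α₀ = 5.437×10^-5 / 0.008627 = 6.30 mmol/kg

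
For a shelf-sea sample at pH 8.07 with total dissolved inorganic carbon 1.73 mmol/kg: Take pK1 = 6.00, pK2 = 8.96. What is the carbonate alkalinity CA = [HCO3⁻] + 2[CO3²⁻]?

CA = 1.91 mmol/kg

CA = [HCO3⁻] + 2[CO3²⁻] = (α₁ + 2α₂)·DIC
At pH 8.07: [H⁺]/K1 = 10^-2.07 = 0.0085114, K2/[H⁺] = 10^-0.89 = 0.12882
α₁ = 1/(1 + 0.0085114 + 0.12882) = 1/1.1373 = 0.8792; α₂ = α₁·K2/[H⁺] = 0.1133
α₁ + 2α₂ = 1.1058
CA = 1.1058 × 1.73 = 1.91 mmol/kg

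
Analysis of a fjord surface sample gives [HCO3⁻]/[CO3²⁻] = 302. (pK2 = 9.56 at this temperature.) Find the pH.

From K2 = [H⁺][CO3²⁻]/[HCO3⁻]:  pH = pK2 − log₁₀([HCO3⁻]/[CO3²⁻])
log₁₀(302) = +2.480
pH = 9.56 − (+2.480) = 7.08

pH = 7.08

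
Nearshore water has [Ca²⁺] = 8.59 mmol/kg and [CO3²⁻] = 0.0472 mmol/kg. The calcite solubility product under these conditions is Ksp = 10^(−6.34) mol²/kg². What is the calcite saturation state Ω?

Ksp = 10^(−6.34) = 4.571×10^-7
Ω = [Ca²⁺][CO3²⁻]/Ksp = (8.59×10^-3)(0.0472×10^-3) / 4.571×10^-7 = 0.887

Ω = 0.887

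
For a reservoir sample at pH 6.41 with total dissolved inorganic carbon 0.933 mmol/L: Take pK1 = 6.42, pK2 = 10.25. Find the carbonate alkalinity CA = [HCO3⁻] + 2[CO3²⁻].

CA = [HCO3⁻] + 2[CO3²⁻] = (α₁ + 2α₂)·DIC
At pH 6.41: [H⁺]/K1 = 10^0.01 = 1.0233, K2/[H⁺] = 10^-3.84 = 0.00014454
α₁ = 1/(1 + 1.0233 + 0.00014454) = 1/2.0234 = 0.4942; α₂ = α₁·K2/[H⁺] = 7.143×10^-5
α₁ + 2α₂ = 0.4944
CA = 0.4944 × 0.933 = 0.461 mmol/L

CA = 0.461 mmol/L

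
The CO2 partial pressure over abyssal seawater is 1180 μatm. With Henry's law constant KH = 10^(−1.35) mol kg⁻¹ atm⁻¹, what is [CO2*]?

KH = 10^(−1.35) = 4.467×10^-2 mol kg⁻¹ atm⁻¹
[CO2*] = KH · pCO2 = 4.467×10^-2 × 1180×10^-6 atm = 5.27×10^-5 mol/kg

[CO2*] = 52.7 μmol/kg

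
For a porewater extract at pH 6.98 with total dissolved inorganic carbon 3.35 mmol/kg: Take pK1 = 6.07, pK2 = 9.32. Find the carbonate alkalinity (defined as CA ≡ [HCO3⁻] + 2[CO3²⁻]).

CA = 3.00 mmol/kg

CA = [HCO3⁻] + 2[CO3²⁻] = (α₁ + 2α₂)·DIC
At pH 6.98: [H⁺]/K1 = 10^-0.91 = 0.12303, K2/[H⁺] = 10^-2.34 = 0.0045709
α₁ = 1/(1 + 0.12303 + 0.0045709) = 1/1.1276 = 0.8868; α₂ = α₁·K2/[H⁺] = 0.004054
α₁ + 2α₂ = 0.8949
CA = 0.8949 × 3.35 = 3.00 mmol/kg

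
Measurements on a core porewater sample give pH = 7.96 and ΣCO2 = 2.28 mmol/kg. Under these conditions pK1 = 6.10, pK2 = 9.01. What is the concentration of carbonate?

α₂ = 1 / (1 + [H⁺]/K2 + [H⁺]²/(K1K2)) = 1 / (1 + 10^+1.05 + 10^-0.81)
   = 1 / (1 + 11.220 + 0.15488) = 1/12.375 = 0.08081
[CO3²⁻] = α₂ × DIC = 0.08081 × 2.28 = 0.184 mmol/kg

[CO3²⁻] = 0.184 mmol/kg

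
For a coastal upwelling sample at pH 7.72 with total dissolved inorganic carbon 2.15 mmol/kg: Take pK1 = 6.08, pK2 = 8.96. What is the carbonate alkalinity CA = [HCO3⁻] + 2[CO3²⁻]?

CA = [HCO3⁻] + 2[CO3²⁻] = (α₁ + 2α₂)·DIC
At pH 7.72: [H⁺]/K1 = 10^-1.64 = 0.022909, K2/[H⁺] = 10^-1.24 = 0.057544
α₁ = 1/(1 + 0.022909 + 0.057544) = 1/1.0805 = 0.9255; α₂ = α₁·K2/[H⁺] = 0.05326
α₁ + 2α₂ = 1.0321
CA = 1.0321 × 2.15 = 2.22 mmol/kg

CA = 2.22 mmol/kg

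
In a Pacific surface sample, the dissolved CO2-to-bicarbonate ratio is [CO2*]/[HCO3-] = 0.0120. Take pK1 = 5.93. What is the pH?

From K1 = [H⁺][HCO3-]/[CO2*]:  pH = pK1 − log₁₀([CO2*]/[HCO3-])
log₁₀(0.0120) = -1.921
pH = 5.93 − (-1.921) = 7.85

pH = 7.85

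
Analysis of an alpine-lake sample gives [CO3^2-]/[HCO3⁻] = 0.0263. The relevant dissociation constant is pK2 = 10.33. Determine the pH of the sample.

From K2 = [H⁺][CO3^2-]/[HCO3⁻]:  pH = pK2 + log₁₀([CO3^2-]/[HCO3⁻])
log₁₀(0.0263) = -1.580
pH = 10.33 + (-1.580) = 8.75

pH = 8.75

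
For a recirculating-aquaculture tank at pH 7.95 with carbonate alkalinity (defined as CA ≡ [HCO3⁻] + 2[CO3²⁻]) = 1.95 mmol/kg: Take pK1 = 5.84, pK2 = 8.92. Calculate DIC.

CA = [HCO3⁻] + 2[CO3²⁻] = (α₁ + 2α₂)·DIC
At pH 7.95: [H⁺]/K1 = 10^-2.11 = 0.0077625, K2/[H⁺] = 10^-0.97 = 0.10715
α₁ = 1/(1 + 0.0077625 + 0.10715) = 1/1.1149 = 0.8969; α₂ = α₁·K2/[H⁺] = 0.09611
α₁ + 2α₂ = 1.0891
DIC = CA / (α₁ + 2α₂) = 1.95 / 1.0891 = 1.79 mmol/kg

DIC = 1.79 mmol/kg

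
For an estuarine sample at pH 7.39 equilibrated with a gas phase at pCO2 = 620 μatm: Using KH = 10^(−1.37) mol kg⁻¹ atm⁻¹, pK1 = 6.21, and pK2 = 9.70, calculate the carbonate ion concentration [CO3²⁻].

[CO2*] = KH · pCO2 = 10^(−1.37) × 620×10^-6 = 2.645×10^-5 mol/kg
α₀ = 1/(1 + K1/[H⁺] + K1K2/[H⁺]²) = 1/(1 + 10^+1.18 + 10^-1.13) = 0.06169
DIC = [CO2*]/α₀ = 2.645×10^-5 / 0.06169 = 0.4287 mmol/kg
[CO3²⁻] = α₂·DIC; α₂ = 0.004573, so [CO3²⁻] = 0.004573 × 0.4287 = 0.00196 mmol/kg = 1.96 μmol/kg

[CO3²⁻] = 1.96 μmol/kg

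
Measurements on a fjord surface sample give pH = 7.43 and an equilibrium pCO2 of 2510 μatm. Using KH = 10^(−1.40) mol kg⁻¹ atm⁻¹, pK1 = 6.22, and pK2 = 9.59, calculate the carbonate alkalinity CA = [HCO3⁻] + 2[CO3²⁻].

CA = 1.64 mmol/kg

[CO2*] = KH · pCO2 = 10^(−1.40) × 2510×10^-6 = 9.992×10^-5 mol/kg
α₀ = 1/(1 + K1/[H⁺] + K1K2/[H⁺]²) = 1/(1 + 10^+1.21 + 10^-0.95) = 0.05770
DIC = [CO2*]/α₀ = 9.992×10^-5 / 0.05770 = 1.732 mmol/kg
CA = (α₁ + 2α₂)·DIC = (0.9358 + 2×0.006474) × 1.732 = 1.64 mmol/kg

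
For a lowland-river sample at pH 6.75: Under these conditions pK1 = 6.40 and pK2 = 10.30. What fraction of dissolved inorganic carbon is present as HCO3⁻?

α₁ = 1 / (1 + [H⁺]/K1 + K2/[H⁺]) = 1 / (1 + 10^-0.35 + 10^-3.55)
   = 1 / (1 + 0.44668 + 0.00028184) = 1/1.4470 = 0.6911

α₁ = 0.691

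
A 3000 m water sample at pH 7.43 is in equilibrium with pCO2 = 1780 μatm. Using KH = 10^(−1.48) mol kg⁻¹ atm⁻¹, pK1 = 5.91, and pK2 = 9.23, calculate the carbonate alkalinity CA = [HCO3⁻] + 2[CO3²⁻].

CA = 2.01 mmol/kg

[CO2*] = KH · pCO2 = 10^(−1.48) × 1780×10^-6 = 5.894×10^-5 mol/kg
α₀ = 1/(1 + K1/[H⁺] + K1K2/[H⁺]²) = 1/(1 + 10^+1.52 + 10^-0.28) = 0.02887
DIC = [CO2*]/α₀ = 5.894×10^-5 / 0.02887 = 2.042 mmol/kg
CA = (α₁ + 2α₂)·DIC = (0.9560 + 2×0.01515) × 2.042 = 2.01 mmol/kg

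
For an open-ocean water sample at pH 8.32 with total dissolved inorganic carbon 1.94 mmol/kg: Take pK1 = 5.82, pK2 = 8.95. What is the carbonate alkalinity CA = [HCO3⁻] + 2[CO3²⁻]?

CA = [HCO3⁻] + 2[CO3²⁻] = (α₁ + 2α₂)·DIC
At pH 8.32: [H⁺]/K1 = 10^-2.50 = 0.0031623, K2/[H⁺] = 10^-0.63 = 0.23442
α₁ = 1/(1 + 0.0031623 + 0.23442) = 1/1.2376 = 0.8080; α₂ = α₁·K2/[H⁺] = 0.1894
α₁ + 2α₂ = 1.1869
CA = 1.1869 × 1.94 = 2.30 mmol/kg

CA = 2.30 mmol/kg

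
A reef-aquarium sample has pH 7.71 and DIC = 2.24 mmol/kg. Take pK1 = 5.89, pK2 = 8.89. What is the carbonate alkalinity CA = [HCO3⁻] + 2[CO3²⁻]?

CA = [HCO3⁻] + 2[CO3²⁻] = (α₁ + 2α₂)·DIC
At pH 7.71: [H⁺]/K1 = 10^-1.82 = 0.015136, K2/[H⁺] = 10^-1.18 = 0.066069
α₁ = 1/(1 + 0.015136 + 0.066069) = 1/1.0812 = 0.9249; α₂ = α₁·K2/[H⁺] = 0.06111
α₁ + 2α₂ = 1.0471
CA = 1.0471 × 2.24 = 2.35 mmol/kg

CA = 2.35 mmol/kg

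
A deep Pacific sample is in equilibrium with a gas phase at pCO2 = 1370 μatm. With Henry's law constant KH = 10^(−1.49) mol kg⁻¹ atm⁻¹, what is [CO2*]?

[CO2*] = 44.3 μmol/kg

KH = 10^(−1.49) = 3.236×10^-2 mol kg⁻¹ atm⁻¹
[CO2*] = KH · pCO2 = 3.236×10^-2 × 1370×10^-6 atm = 4.43×10^-5 mol/kg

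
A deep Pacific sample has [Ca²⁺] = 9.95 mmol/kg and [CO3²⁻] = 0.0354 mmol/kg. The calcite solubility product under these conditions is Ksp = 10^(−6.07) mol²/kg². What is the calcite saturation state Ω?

Ksp = 10^(−6.07) = 8.511×10^-7
Ω = [Ca²⁺][CO3²⁻]/Ksp = (9.95×10^-3)(0.0354×10^-3) / 8.511×10^-7 = 0.414

Ω = 0.414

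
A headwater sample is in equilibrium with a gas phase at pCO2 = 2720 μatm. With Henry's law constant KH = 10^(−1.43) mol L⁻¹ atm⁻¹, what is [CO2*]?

KH = 10^(−1.43) = 3.715×10^-2 mol L⁻¹ atm⁻¹
[CO2*] = KH · pCO2 = 3.715×10^-2 × 2720×10^-6 atm = 1.01×10^-4 mol/L

[CO2*] = 101 μmol/L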